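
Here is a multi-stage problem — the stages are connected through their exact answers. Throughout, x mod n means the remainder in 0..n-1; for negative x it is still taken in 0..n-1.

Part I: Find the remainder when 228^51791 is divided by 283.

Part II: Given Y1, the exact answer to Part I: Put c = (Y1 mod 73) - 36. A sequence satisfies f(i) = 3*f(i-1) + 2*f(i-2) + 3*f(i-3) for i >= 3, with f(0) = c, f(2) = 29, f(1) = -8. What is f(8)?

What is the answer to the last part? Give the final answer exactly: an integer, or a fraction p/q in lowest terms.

68380

Part I: squarings mod 283: 228^1=228, 228^2=195, 228^4=103, 228^8=138, 228^16=83, 228^32=97, 228^64=70, 228^128=89, 228^256=280, 228^512=9, 228^1024=81, 228^2048=52, 228^4096=157, 228^8192=28, 228^16384=218, 228^32768=263; 228^51791 = 228^1 * 228^2 * 228^4 * 228^8 * 228^64 * 228^512 * 228^2048 * 228^16384 * 228^32768 = 265 (mod 283); answer 265
Part II: Y1 = 265; c = 10; f(3) = 3*(29) + 2*(-8) + 3*(10) = 101; iterating: f(3)=101, f(4)=337, f(5)=1300, f(6)=4877, f(7)=18242, f(8)=68380; answer 68380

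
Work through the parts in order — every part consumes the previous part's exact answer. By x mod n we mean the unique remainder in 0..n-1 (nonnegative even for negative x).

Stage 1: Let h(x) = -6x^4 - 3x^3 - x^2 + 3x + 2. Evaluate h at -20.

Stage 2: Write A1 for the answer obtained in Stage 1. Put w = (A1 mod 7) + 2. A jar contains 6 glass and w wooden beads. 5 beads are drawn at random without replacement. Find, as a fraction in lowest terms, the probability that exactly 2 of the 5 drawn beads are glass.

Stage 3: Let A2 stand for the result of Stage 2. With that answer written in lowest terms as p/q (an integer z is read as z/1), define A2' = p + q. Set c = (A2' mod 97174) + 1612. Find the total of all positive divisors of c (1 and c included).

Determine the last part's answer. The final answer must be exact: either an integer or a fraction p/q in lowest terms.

4368

Stage 1: -6*(-20)^4 - 3*(-20)^3 - 1*(-20)^2 + 3*(-20)^1 + 2 = (-960000) + (24000) + (-400) + (-60) + (2) = -936458; answer -936458
Stage 2: A1 = -936458; w = 4; total draws C(10,5) = 252; favorable C(6,2)*C(4,3) = 60; P = 5/21; answer 5/21
Stage 3: A2 = 5/21; threaded value p + q = 26; c = 1638; 1638 = 2 * 3^2 * 7 * 13; sigma = (1 + 2) * (1 + 3 + 9) * (1 + 7) * (1 + 13) = 3 * 13 * 8 * 14 = 4368; answer 4368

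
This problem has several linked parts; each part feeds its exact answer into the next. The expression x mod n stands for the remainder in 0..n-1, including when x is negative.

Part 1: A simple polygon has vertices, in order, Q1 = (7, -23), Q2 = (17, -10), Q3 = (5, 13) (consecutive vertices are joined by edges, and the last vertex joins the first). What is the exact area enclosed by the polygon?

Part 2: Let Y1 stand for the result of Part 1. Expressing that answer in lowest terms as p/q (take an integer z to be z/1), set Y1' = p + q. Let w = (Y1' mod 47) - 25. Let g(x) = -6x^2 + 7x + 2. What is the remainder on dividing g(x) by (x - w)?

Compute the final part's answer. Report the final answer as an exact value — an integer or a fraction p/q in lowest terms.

-2297

Part 1: cross terms: (7*-10 - 17*-23)=321, (17*13 - 5*-10)=271, (5*-23 - 7*13)=-206; twice the area = |386| = 386; area = 193; answer 193
Part 2: Y1 = 193; threaded value p + q = 194; w = -19; remainder = value at the root: -6*(-19)^2 + 7*(-19)^1 + 2 = (-2166) + (-133) + (2) = -2297; answer -2297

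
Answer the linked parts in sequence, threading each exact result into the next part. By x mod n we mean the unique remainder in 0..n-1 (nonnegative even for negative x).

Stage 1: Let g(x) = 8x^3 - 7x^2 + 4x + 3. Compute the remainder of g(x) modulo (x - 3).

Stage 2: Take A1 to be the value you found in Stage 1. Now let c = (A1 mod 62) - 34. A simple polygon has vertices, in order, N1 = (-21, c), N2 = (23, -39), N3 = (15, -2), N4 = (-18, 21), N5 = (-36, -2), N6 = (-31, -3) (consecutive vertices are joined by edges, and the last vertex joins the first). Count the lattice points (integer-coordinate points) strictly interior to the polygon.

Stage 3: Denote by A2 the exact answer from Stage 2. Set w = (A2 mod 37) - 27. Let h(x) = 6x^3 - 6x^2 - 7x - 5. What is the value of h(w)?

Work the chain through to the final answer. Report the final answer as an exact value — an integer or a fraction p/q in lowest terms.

-36815

Stage 1: remainder = value at the root: 8*(3)^3 - 7*(3)^2 + 4*(3)^1 + 3 = (216) + (-63) + (12) + (3) = 168; answer 168
Stage 2: A1 = 168; c = 10; cross terms: (-21*-39 - 23*10)=589, (23*-2 - 15*-39)=539, (15*21 - -18*-2)=279, (-18*-2 - -36*21)=792, (-36*-3 - -31*-2)=46, (-31*10 - -21*-3)=-373; twice the area = |1872| = 1872; area = 936; boundary points = 1 + 1 + 1 + 1 + 1 + 1 = 6; strictly interior points = area - boundary/2 + 1 = 934; answer 934
Stage 3: A2 = 934; w = -18; 6*(-18)^3 - 6*(-18)^2 - 7*(-18)^1 - 5 = (-34992) + (-1944) + (126) + (-5) = -36815; answer -36815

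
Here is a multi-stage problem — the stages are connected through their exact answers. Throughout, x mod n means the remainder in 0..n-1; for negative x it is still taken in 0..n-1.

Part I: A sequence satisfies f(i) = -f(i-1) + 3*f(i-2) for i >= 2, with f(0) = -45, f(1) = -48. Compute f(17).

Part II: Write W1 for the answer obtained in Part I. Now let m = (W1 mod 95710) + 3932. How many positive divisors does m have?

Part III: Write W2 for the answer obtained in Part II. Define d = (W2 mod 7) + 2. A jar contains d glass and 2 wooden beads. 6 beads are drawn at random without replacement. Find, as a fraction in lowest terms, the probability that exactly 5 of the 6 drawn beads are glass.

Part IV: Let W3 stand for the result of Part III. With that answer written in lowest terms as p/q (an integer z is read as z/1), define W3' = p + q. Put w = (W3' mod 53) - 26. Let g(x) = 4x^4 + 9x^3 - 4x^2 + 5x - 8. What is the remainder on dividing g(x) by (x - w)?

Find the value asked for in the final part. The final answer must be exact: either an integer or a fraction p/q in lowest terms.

288618

Part I: f(2) = -1*(-48) + 3*(-45) = -87; iterating: f(2)=-87, f(3)=-57, f(4)=-204, f(5)=33, f(6)=-645, f(7)=744, f(8)=-2679, f(9)=4911, f(10)=-12948, f(11)=27681, f(12)=-66525, f(13)=149568, f(14)=-349143, f(15)=797847, f(16)=-1845276, f(17)=4238817; answer 4238817
Part II: W1 = 4238817; m = 31509; 31509 = 3^4 * 389; number of divisors = (4+1) * (1+1) = 10; answer 10
Part III: W2 = 10; d = 5; total draws C(7,6) = 7; favorable C(5,5)*C(2,1) = 2; P = 2/7; answer 2/7
Part IV: W3 = 2/7; threaded value p + q = 9; w = -17; remainder = value at the root: 4*(-17)^4 + 9*(-17)^3 - 4*(-17)^2 + 5*(-17)^1 - 8 = (334084) + (-44217) + (-1156) + (-85) + (-8) = 288618; answer 288618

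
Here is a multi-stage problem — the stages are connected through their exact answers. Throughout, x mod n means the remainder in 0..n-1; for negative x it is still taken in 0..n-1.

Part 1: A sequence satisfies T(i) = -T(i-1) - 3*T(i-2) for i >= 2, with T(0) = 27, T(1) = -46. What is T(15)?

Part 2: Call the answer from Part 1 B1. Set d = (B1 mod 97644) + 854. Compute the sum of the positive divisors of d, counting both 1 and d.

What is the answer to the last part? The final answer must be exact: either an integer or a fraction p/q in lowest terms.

95760

Part 1: T(2) = -1*(-46) - 3*(27) = -35; iterating: T(2)=-35, T(3)=173, T(4)=-68, T(5)=-451, T(6)=655, T(7)=698, T(8)=-2663, T(9)=569, T(10)=7420, T(11)=-9127, T(12)=-13133, T(13)=40514, T(14)=-1115, T(15)=-120427; answer -120427
Part 2: B1 = -120427; d = 75715; 75715 = 5 * 19 * 797; sigma = (1 + 5) * (1 + 19) * (1 + 797) = 6 * 20 * 798 = 95760; answer 95760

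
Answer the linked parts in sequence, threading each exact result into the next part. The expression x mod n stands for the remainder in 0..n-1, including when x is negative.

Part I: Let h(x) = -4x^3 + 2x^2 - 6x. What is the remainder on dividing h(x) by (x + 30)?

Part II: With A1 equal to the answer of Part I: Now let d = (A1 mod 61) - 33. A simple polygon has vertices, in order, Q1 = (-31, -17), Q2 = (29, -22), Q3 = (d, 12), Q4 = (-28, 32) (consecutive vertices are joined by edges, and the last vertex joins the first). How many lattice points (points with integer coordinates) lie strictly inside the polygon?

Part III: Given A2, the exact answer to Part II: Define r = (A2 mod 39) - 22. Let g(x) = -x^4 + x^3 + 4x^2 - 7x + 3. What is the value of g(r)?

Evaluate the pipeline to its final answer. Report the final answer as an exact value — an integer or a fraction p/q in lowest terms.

Part I: remainder = value at the root: -4*(-30)^3 + 2*(-30)^2 - 6*(-30)^1 = (108000) + (1800) + (180) = 109980; answer 109980
Part II: A1 = 109980; d = 25; cross terms: (-31*-22 - 29*-17)=1175, (29*12 - 25*-22)=898, (25*32 - -28*12)=1136, (-28*-17 - -31*32)=1468; twice the area = |4677| = 4677; area = 4677/2; boundary points = 5 + 2 + 1 + 1 = 9; strictly interior points = area - boundary/2 + 1 = 2335; answer 2335
Part III: A2 = 2335; r = 12; -1*(12)^4 + 1*(12)^3 + 4*(12)^2 - 7*(12)^1 + 3 = (-20736) + (1728) + (576) + (-84) + (3) = -18513; answer -18513

-18513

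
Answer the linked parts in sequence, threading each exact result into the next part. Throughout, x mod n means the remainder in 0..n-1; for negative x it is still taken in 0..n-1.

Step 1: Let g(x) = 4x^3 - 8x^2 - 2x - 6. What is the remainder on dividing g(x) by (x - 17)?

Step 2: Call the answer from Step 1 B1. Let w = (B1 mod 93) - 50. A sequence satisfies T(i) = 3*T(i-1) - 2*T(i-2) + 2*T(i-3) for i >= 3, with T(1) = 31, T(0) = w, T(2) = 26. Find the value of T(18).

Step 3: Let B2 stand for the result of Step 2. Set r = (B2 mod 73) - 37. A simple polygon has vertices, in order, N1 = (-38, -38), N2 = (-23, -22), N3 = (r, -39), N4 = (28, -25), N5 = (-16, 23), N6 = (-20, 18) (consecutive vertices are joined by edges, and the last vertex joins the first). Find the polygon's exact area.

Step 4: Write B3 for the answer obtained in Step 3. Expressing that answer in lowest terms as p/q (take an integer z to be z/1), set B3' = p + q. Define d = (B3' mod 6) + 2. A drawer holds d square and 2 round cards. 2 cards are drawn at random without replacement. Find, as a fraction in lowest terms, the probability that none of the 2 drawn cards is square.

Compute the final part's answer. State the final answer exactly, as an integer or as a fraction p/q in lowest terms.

1/21

Step 1: remainder = value at the root: 4*(17)^3 - 8*(17)^2 - 2*(17)^1 - 6 = (19652) + (-2312) + (-34) + (-6) = 17300; answer 17300
Step 2: B1 = 17300; w = -48; T(3) = 3*(26) - 2*(31) + 2*(-48) = -80; iterating: T(3)=-80, T(4)=-230, T(5)=-478, T(6)=-1134, T(7)=-2906, T(8)=-7406, T(9)=-18674, T(10)=-47022, T(11)=-118530, T(12)=-298894, T(13)=-753666, T(14)=-1900270, T(15)=-4791266, T(16)=-12080590, T(17)=-30459778, T(18)=-76800686; answer -76800686
Step 3: B2 = -76800686; r = 22; cross terms: (-38*-22 - -23*-38)=-38, (-23*-39 - 22*-22)=1381, (22*-25 - 28*-39)=542, (28*23 - -16*-25)=244, (-16*18 - -20*23)=172, (-20*-38 - -38*18)=1444; twice the area = |3745| = 3745; area = 3745/2; answer 3745/2
Step 4: B3 = 3745/2; threaded value p + q = 3747; d = 5; total draws C(7,2) = 21; favorable C(2,2) = 1; P = 1/21; answer 1/21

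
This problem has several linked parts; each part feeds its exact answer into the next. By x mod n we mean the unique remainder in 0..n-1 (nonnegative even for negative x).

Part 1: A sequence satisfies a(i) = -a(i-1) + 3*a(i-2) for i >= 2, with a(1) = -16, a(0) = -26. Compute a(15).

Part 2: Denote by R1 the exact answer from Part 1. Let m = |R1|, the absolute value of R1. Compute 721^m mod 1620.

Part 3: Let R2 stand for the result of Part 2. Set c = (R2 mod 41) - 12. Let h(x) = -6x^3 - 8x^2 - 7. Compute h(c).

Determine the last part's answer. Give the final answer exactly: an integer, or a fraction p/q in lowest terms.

Part 1: a(2) = -1*(-16) + 3*(-26) = -62; iterating: a(2)=-62, a(3)=14, a(4)=-200, a(5)=242, a(6)=-842, a(7)=1568, a(8)=-4094, a(9)=8798, a(10)=-21080, a(11)=47474, a(12)=-110714, a(13)=253136, a(14)=-585278, a(15)=1344686; answer 1344686
Part 2: R1 = 1344686; m = 1344686; squarings mod 1620: 721^1=721, 721^2=1441, 721^4=1261, 721^8=901, 721^16=181, 721^32=361, 721^64=721, 721^128=1441, 721^256=1261, 721^512=901, 721^1024=181, 721^2048=361, 721^4096=721, 721^8192=1441, 721^16384=1261, 721^32768=901, 721^65536=181, 721^131072=361, 721^262144=721, 721^524288=1441, 721^1048576=1261; 721^1344686 = 721^2 * 721^4 * 721^8 * 721^32 * 721^128 * 721^1024 * 721^32768 * 721^262144 * 721^1048576 = 361 (mod 1620); answer 361
Part 3: R2 = 361; c = 21; -6*(21)^3 - 8*(21)^2 - 7 = (-55566) + (-3528) + (-7) = -59101; answer -59101

-59101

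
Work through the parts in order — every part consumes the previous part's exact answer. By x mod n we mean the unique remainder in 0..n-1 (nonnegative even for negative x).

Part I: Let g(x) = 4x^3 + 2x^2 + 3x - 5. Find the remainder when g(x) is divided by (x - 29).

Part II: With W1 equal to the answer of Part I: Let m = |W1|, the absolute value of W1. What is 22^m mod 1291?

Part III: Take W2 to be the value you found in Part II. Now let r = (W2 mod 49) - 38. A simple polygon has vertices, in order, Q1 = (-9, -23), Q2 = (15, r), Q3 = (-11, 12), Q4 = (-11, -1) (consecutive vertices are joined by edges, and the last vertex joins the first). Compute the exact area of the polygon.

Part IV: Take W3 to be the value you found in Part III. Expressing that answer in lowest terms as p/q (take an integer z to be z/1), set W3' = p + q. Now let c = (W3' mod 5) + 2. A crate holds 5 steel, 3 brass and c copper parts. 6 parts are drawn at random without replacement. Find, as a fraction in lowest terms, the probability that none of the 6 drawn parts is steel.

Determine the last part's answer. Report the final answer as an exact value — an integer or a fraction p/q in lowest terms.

Part I: remainder = value at the root: 4*(29)^3 + 2*(29)^2 + 3*(29)^1 - 5 = (97556) + (1682) + (87) + (-5) = 99320; answer 99320
Part II: W1 = 99320; m = 99320; squarings mod 1291: 22^1=22, 22^2=484, 22^4=585, 22^8=110, 22^16=481, 22^32=272, 22^64=397, 22^128=107, 22^256=1121, 22^512=498, 22^1024=132, 22^2048=641, 22^4096=343, 22^8192=168, 22^16384=1113, 22^32768=700, 22^65536=711; 22^99320 = 22^8 * 22^16 * 22^32 * 22^64 * 22^128 * 22^256 * 22^512 * 22^32768 * 22^65536 = 798 (mod 1291); answer 798
Part III: W2 = 798; r = -24; cross terms: (-9*-24 - 15*-23)=561, (15*12 - -11*-24)=-84, (-11*-1 - -11*12)=143, (-11*-23 - -9*-1)=244; twice the area = |864| = 864; area = 432; answer 432
Part IV: W3 = 432; threaded value p + q = 433; c = 5; total draws C(13,6) = 1716; favorable C(8,6) = 28; P = 7/429; answer 7/429

7/429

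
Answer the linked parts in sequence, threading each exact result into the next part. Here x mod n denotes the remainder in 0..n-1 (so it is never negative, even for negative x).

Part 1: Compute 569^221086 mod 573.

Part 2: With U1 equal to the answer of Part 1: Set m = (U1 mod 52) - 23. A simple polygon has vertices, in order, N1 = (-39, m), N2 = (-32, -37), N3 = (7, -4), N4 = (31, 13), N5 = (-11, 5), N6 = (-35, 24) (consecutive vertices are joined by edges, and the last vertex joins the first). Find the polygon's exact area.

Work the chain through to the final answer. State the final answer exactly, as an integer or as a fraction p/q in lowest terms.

Part 1: squarings mod 573: 569^1=569, 569^2=16, 569^4=256, 569^8=214, 569^16=529, 569^32=217, 569^64=103, 569^128=295, 569^256=502, 569^512=457, 569^1024=277, 569^2048=520, 569^4096=517, 569^8192=271, 569^16384=97, 569^32768=241, 569^65536=208, 569^131072=289; 569^221086 = 569^2 * 569^4 * 569^8 * 569^16 * 569^128 * 569^256 * 569^512 * 569^1024 * 569^2048 * 569^4096 * 569^16384 * 569^65536 * 569^131072 = 211 (mod 573); answer 211
Part 2: U1 = 211; m = -20; cross terms: (-39*-37 - -32*-20)=803, (-32*-4 - 7*-37)=387, (7*13 - 31*-4)=215, (31*5 - -11*13)=298, (-11*24 - -35*5)=-89, (-35*-20 - -39*24)=1636; twice the area = |3250| = 3250; area = 1625; answer 1625

1625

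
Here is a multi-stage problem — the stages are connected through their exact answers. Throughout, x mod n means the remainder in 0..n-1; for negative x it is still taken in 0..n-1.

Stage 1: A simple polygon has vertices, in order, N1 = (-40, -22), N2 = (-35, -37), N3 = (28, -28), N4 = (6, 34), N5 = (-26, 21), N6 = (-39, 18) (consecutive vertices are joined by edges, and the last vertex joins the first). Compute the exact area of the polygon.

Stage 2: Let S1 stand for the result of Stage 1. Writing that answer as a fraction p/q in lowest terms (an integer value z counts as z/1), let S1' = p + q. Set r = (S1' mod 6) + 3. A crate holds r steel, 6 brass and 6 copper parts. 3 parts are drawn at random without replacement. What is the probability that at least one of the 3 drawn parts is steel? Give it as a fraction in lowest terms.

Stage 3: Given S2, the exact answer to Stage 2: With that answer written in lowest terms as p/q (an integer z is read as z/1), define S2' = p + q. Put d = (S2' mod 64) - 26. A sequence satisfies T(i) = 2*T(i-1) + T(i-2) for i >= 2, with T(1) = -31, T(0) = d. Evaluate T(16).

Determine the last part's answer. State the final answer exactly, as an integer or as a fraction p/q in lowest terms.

-10890317

Stage 1: cross terms: (-40*-37 - -35*-22)=710, (-35*-28 - 28*-37)=2016, (28*34 - 6*-28)=1120, (6*21 - -26*34)=1010, (-26*18 - -39*21)=351, (-39*-22 - -40*18)=1578; twice the area = |6785| = 6785; area = 6785/2; answer 6785/2
Stage 2: S1 = 6785/2; threaded value p + q = 6787; r = 4; total draws C(16,3) = 560; complement C(12,3) = 220; favorable 560 - 220 = 340; P = 17/28; answer 17/28
Stage 3: S2 = 17/28; threaded value p + q = 45; d = 19; T(2) = 2*(-31) + 1*(19) = -43; iterating: T(2)=-43, T(3)=-117, T(4)=-277, T(5)=-671, T(6)=-1619, T(7)=-3909, T(8)=-9437, T(9)=-22783, T(10)=-55003, T(11)=-132789, T(12)=-320581, T(13)=-773951, T(14)=-1868483, T(15)=-4510917, T(16)=-10890317; answer -10890317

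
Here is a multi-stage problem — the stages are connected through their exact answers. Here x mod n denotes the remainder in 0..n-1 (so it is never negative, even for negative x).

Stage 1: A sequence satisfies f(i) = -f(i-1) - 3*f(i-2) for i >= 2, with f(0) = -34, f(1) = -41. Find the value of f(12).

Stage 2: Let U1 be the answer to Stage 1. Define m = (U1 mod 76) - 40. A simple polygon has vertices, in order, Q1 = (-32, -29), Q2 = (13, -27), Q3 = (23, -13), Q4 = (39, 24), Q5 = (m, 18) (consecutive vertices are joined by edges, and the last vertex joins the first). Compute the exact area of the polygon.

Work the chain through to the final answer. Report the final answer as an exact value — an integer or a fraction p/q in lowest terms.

Stage 1: f(2) = -1*(-41) - 3*(-34) = 143; iterating: f(2)=143, f(3)=-20, f(4)=-409, f(5)=469, f(6)=758, f(7)=-2165, f(8)=-109, f(9)=6604, f(10)=-6277, f(11)=-13535, f(12)=32366; answer 32366
Stage 2: U1 = 32366; m = 26; cross terms: (-32*-27 - 13*-29)=1241, (13*-13 - 23*-27)=452, (23*24 - 39*-13)=1059, (39*18 - 26*24)=78, (26*-29 - -32*18)=-178; twice the area = |2652| = 2652; area = 1326; answer 1326

1326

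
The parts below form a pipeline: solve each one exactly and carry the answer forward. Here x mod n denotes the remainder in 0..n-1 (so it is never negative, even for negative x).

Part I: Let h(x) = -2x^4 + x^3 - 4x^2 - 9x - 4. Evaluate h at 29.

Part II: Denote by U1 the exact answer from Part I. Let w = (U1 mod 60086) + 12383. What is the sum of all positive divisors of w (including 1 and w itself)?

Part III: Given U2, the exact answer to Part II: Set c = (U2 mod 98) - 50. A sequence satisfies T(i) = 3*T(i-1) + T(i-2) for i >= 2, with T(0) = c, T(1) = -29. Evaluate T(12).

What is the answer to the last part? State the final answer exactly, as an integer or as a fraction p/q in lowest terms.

-10721500

Part I: -2*(29)^4 + 1*(29)^3 - 4*(29)^2 - 9*(29)^1 - 4 = (-1414562) + (24389) + (-3364) + (-261) + (-4) = -1393802; answer -1393802
Part II: U1 = -1393802; w = 60645; 60645 = 3 * 5 * 13 * 311; sigma = (1 + 3) * (1 + 5) * (1 + 13) * (1 + 311) = 4 * 6 * 14 * 312 = 104832; answer 104832
Part III: U2 = 104832; c = 20; T(2) = 3*(-29) + 1*(20) = -67; iterating: T(2)=-67, T(3)=-230, T(4)=-757, T(5)=-2501, T(6)=-8260, T(7)=-27281, T(8)=-90103, T(9)=-297590, T(10)=-982873, T(11)=-3246209, T(12)=-10721500; answer -10721500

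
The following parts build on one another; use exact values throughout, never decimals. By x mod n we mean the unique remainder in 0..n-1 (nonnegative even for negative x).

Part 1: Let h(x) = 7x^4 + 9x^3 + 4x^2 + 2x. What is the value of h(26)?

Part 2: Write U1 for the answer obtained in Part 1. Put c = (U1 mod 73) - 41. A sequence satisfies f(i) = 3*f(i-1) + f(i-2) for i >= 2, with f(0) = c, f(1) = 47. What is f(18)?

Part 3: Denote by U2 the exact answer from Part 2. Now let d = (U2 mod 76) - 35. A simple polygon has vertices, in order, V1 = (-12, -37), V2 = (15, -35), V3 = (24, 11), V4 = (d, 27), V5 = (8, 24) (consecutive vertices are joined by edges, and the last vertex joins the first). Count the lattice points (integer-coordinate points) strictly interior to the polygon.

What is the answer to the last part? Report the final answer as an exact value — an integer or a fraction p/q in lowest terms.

Part 1: 7*(26)^4 + 9*(26)^3 + 4*(26)^2 + 2*(26)^1 = (3198832) + (158184) + (2704) + (52) = 3359772; answer 3359772
Part 2: U1 = 3359772; c = -21; f(2) = 3*(47) + 1*(-21) = 120; iterating: f(2)=120, f(3)=407, f(4)=1341, f(5)=4430, f(6)=14631, f(7)=48323, f(8)=159600, f(9)=527123, f(10)=1740969, f(11)=5750030, f(12)=18991059, f(13)=62723207, f(14)=207160680, f(15)=684205247, f(16)=2259776421, f(17)=7463534510, f(18)=24650379951; answer 24650379951
Part 3: U2 = 24650379951; d = 12; cross terms: (-12*-35 - 15*-37)=975, (15*11 - 24*-35)=1005, (24*27 - 12*11)=516, (12*24 - 8*27)=72, (8*-37 - -12*24)=-8; twice the area = |2560| = 2560; area = 1280; boundary points = 1 + 1 + 4 + 1 + 1 = 8; strictly interior points = area - boundary/2 + 1 = 1277; answer 1277

1277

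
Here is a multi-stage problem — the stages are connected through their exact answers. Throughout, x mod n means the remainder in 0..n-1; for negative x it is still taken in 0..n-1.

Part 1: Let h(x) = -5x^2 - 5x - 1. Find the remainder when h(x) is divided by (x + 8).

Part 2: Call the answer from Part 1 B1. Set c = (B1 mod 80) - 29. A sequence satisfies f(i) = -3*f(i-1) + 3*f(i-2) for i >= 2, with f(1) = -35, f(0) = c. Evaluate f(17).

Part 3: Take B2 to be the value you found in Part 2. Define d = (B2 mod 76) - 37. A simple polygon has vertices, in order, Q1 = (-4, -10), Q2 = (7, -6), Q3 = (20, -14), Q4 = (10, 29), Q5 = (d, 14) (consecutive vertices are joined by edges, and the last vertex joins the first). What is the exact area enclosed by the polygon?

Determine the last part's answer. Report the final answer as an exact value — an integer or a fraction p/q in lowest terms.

Part 1: remainder = value at the root: -5*(-8)^2 - 5*(-8)^1 - 1 = (-320) + (40) + (-1) = -281; answer -281
Part 2: B1 = -281; c = 10; f(2) = -3*(-35) + 3*(10) = 135; iterating: f(2)=135, f(3)=-510, f(4)=1935, f(5)=-7335, f(6)=27810, f(7)=-105435, f(8)=399735, f(9)=-1515510, f(10)=5745735, f(11)=-21783735, f(12)=82588410, f(13)=-313116435, f(14)=1187114535, f(15)=-4500692910, f(16)=17063422335, f(17)=-64692345735; answer -64692345735
Part 3: B2 = -64692345735; d = 4; cross terms: (-4*-6 - 7*-10)=94, (7*-14 - 20*-6)=22, (20*29 - 10*-14)=720, (10*14 - 4*29)=24, (4*-10 - -4*14)=16; twice the area = |876| = 876; area = 438; answer 438

438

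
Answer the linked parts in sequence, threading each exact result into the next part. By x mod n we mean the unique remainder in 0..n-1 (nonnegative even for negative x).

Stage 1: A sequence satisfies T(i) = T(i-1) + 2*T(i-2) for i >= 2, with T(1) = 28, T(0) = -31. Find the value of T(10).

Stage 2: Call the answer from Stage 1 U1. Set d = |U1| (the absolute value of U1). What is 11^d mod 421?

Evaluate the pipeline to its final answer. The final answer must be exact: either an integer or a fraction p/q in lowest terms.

Stage 1: T(2) = 1*(28) + 2*(-31) = -34; iterating: T(2)=-34, T(3)=22, T(4)=-46, T(5)=-2, T(6)=-94, T(7)=-98, T(8)=-286, T(9)=-482, T(10)=-1054; answer -1054
Stage 2: U1 = -1054; d = 1054; squarings mod 421: 11^1=11, 11^2=121, 11^4=327, 11^8=416, 11^16=25, 11^32=204, 11^64=358, 11^128=180, 11^256=404, 11^512=289, 11^1024=163; 11^1054 = 11^2 * 11^4 * 11^8 * 11^16 * 11^1024 = 327 (mod 421); answer 327

327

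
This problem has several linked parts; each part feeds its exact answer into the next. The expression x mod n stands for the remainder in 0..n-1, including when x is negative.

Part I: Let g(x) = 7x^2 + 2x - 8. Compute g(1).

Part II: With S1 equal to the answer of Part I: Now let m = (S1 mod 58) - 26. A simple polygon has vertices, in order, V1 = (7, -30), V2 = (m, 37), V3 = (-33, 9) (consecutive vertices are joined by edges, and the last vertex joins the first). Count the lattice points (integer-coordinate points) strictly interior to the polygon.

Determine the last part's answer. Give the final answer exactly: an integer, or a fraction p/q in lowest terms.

714

Part I: 7*(1)^2 + 2*(1)^1 - 8 = (7) + (2) + (-8) = 1; answer 1
Part II: S1 = 1; m = -25; cross terms: (7*37 - -25*-30)=-491, (-25*9 - -33*37)=996, (-33*-30 - 7*9)=927; twice the area = |1432| = 1432; area = 716; boundary points = 1 + 4 + 1 = 6; strictly interior points = area - boundary/2 + 1 = 714; answer 714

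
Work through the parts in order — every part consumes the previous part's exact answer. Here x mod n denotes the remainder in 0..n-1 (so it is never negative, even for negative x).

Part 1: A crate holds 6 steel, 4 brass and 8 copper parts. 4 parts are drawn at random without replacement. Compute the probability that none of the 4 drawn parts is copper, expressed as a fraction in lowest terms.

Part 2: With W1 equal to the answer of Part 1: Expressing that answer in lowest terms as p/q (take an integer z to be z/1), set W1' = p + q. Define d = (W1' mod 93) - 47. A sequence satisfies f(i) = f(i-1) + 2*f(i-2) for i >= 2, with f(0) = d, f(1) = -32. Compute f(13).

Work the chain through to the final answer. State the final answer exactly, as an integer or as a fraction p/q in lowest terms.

Part 1: total draws C(18,4) = 3060; favorable C(10,4) = 210; P = 7/102; answer 7/102
Part 2: W1 = 7/102; threaded value p + q = 109; d = -31; f(2) = 1*(-32) + 2*(-31) = -94; iterating: f(2)=-94, f(3)=-158, f(4)=-346, f(5)=-662, f(6)=-1354, f(7)=-2678, f(8)=-5386, f(9)=-10742, f(10)=-21514, f(11)=-42998, f(12)=-86026, f(13)=-172022; answer -172022

-172022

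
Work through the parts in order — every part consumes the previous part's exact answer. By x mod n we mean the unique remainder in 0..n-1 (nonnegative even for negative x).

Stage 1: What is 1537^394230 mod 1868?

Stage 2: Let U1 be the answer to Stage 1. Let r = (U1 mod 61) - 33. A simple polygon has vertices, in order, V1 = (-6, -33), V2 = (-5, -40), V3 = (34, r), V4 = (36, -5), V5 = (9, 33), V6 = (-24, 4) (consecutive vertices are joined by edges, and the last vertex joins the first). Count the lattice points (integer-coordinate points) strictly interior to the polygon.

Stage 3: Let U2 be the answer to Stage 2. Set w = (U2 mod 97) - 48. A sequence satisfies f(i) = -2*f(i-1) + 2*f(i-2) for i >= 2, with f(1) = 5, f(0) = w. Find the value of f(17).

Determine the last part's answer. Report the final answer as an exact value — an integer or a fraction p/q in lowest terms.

254924032

Stage 1: squarings mod 1868: 1537^1=1537, 1537^2=1217, 1537^4=1633, 1537^8=1053, 1537^16=1085, 1537^32=385, 1537^64=653, 1537^128=505, 1537^256=977, 1537^512=1849, 1537^1024=361, 1537^2048=1429, 1537^4096=317, 1537^8192=1485, 1537^16384=985, 1537^32768=733, 1537^65536=1173, 1537^131072=1081, 1537^262144=1061; 1537^394230 = 1537^2 * 1537^4 * 1537^16 * 1537^32 * 1537^64 * 1537^128 * 1537^256 * 1537^512 * 1537^131072 * 1537^262144 = 489 (mod 1868); answer 489
Stage 2: U1 = 489; r = -32; cross terms: (-6*-40 - -5*-33)=75, (-5*-32 - 34*-40)=1520, (34*-5 - 36*-32)=982, (36*33 - 9*-5)=1233, (9*4 - -24*33)=828, (-24*-33 - -6*4)=816; twice the area = |5454| = 5454; area = 2727; boundary points = 1 + 1 + 1 + 1 + 1 + 1 = 6; strictly interior points = area - boundary/2 + 1 = 2725; answer 2725
Stage 3: U2 = 2725; w = -39; f(2) = -2*(5) + 2*(-39) = -88; iterating: f(2)=-88, f(3)=186, f(4)=-548, f(5)=1468, f(6)=-4032, f(7)=11000, f(8)=-30064, f(9)=82128, f(10)=-224384, f(11)=613024, f(12)=-1674816, f(13)=4575680, f(14)=-12500992, f(15)=34153344, f(16)=-93308672, f(17)=254924032; answer 254924032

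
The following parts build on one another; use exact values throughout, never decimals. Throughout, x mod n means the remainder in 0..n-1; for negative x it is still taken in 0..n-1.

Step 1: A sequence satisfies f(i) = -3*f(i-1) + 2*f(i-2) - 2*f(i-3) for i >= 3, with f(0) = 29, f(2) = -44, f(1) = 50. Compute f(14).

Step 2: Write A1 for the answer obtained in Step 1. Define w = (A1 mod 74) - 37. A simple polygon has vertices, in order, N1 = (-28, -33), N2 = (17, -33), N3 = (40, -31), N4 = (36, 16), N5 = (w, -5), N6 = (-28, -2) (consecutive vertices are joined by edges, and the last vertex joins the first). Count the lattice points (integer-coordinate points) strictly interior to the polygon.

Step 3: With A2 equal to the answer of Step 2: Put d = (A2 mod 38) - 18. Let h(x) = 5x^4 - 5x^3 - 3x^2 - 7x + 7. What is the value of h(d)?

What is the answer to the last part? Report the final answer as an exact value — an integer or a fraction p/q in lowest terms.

54777

Step 1: f(3) = -3*(-44) + 2*(50) - 2*(29) = 174; iterating: f(3)=174, f(4)=-710, f(5)=2566, f(6)=-9466, f(7)=34950, f(8)=-128914, f(9)=475574, f(10)=-1754450, f(11)=6472326, f(12)=-23877026, f(13)=88084630, f(14)=-324952594; answer -324952594
Step 2: A1 = -324952594; w = 17; cross terms: (-28*-33 - 17*-33)=1485, (17*-31 - 40*-33)=793, (40*16 - 36*-31)=1756, (36*-5 - 17*16)=-452, (17*-2 - -28*-5)=-174, (-28*-33 - -28*-2)=868; twice the area = |4276| = 4276; area = 2138; boundary points = 45 + 1 + 1 + 1 + 3 + 31 = 82; strictly interior points = area - boundary/2 + 1 = 2098; answer 2098
Step 3: A2 = 2098; d = -10; 5*(-10)^4 - 5*(-10)^3 - 3*(-10)^2 - 7*(-10)^1 + 7 = (50000) + (5000) + (-300) + (70) + (7) = 54777; answer 54777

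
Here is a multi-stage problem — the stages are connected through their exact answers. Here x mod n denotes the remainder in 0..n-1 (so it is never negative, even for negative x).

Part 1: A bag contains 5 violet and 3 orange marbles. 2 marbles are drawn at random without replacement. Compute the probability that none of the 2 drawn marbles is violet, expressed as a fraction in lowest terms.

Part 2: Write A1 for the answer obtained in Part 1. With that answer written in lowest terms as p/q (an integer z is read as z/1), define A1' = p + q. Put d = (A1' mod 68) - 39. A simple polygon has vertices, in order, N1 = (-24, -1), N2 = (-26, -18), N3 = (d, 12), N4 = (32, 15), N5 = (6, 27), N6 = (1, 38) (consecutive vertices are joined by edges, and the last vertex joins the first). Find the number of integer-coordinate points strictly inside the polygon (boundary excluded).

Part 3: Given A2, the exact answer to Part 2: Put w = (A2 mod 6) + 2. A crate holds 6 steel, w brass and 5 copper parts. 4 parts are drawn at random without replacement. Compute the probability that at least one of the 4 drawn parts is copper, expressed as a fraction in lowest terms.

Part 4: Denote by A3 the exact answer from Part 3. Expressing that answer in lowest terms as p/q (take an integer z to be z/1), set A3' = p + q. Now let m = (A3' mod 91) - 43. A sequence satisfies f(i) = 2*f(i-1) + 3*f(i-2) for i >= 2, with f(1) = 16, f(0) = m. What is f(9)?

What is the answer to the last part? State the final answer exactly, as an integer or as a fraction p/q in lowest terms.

Part 1: total draws C(8,2) = 28; favorable C(3,2) = 3; P = 3/28; answer 3/28
Part 2: A1 = 3/28; threaded value p + q = 31; d = -8; cross terms: (-24*-18 - -26*-1)=406, (-26*12 - -8*-18)=-456, (-8*15 - 32*12)=-504, (32*27 - 6*15)=774, (6*38 - 1*27)=201, (1*-1 - -24*38)=911; twice the area = |1332| = 1332; area = 666; boundary points = 1 + 6 + 1 + 2 + 1 + 1 = 12; strictly interior points = area - boundary/2 + 1 = 661; answer 661
Part 3: A2 = 661; w = 3; total draws C(14,4) = 1001; complement C(9,4) = 126; favorable 1001 - 126 = 875; P = 125/143; answer 125/143
Part 4: A3 = 125/143; threaded value p + q = 268; m = 43; f(2) = 2*(16) + 3*(43) = 161; iterating: f(2)=161, f(3)=370, f(4)=1223, f(5)=3556, f(6)=10781, f(7)=32230, f(8)=96803, f(9)=290296; answer 290296

290296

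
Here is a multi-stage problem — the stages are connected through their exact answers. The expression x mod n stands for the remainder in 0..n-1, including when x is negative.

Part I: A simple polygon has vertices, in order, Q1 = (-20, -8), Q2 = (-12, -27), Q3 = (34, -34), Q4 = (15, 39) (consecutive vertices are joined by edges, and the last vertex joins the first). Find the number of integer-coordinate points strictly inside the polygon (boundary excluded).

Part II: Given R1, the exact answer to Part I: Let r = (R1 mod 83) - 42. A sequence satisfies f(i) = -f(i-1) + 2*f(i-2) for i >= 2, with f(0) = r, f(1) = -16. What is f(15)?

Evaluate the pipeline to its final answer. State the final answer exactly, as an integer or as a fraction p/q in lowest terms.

-338598

Part I: cross terms: (-20*-27 - -12*-8)=444, (-12*-34 - 34*-27)=1326, (34*39 - 15*-34)=1836, (15*-8 - -20*39)=660; twice the area = |4266| = 4266; area = 2133; boundary points = 1 + 1 + 1 + 1 = 4; strictly interior points = area - boundary/2 + 1 = 2132; answer 2132
Part II: R1 = 2132; r = 15; f(2) = -1*(-16) + 2*(15) = 46; iterating: f(2)=46, f(3)=-78, f(4)=170, f(5)=-326, f(6)=666, f(7)=-1318, f(8)=2650, f(9)=-5286, f(10)=10586, f(11)=-21158, f(12)=42330, f(13)=-84646, f(14)=169306, f(15)=-338598; answer -338598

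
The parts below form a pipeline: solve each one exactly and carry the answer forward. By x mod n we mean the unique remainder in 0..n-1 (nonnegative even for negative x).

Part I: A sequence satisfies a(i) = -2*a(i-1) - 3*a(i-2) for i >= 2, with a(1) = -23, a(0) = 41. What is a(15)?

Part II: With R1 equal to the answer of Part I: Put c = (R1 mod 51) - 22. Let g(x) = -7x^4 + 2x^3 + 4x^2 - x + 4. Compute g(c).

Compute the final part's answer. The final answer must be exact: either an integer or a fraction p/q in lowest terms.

Part I: a(2) = -2*(-23) - 3*(41) = -77; iterating: a(2)=-77, a(3)=223, a(4)=-215, a(5)=-239, a(6)=1123, a(7)=-1529, a(8)=-311, a(9)=5209, a(10)=-9485, a(11)=3343, a(12)=21769, a(13)=-53567, a(14)=41827, a(15)=77047; answer 77047
Part II: R1 = 77047; c = 15; -7*(15)^4 + 2*(15)^3 + 4*(15)^2 - 1*(15)^1 + 4 = (-354375) + (6750) + (900) + (-15) + (4) = -346736; answer -346736

-346736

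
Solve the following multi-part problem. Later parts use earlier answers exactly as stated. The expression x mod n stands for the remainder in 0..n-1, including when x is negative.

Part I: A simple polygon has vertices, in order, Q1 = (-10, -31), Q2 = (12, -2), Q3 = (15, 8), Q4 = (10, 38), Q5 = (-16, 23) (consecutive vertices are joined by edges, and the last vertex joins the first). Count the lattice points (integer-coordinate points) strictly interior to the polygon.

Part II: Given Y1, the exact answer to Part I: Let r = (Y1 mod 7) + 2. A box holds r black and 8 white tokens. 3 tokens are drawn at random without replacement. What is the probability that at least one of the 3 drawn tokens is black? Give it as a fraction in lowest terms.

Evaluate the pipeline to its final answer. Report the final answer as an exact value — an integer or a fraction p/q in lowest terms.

9/10

Part I: cross terms: (-10*-2 - 12*-31)=392, (12*8 - 15*-2)=126, (15*38 - 10*8)=490, (10*23 - -16*38)=838, (-16*-31 - -10*23)=726; twice the area = |2572| = 2572; area = 1286; boundary points = 1 + 1 + 5 + 1 + 6 = 14; strictly interior points = area - boundary/2 + 1 = 1280; answer 1280
Part II: Y1 = 1280; r = 8; total draws C(16,3) = 560; complement C(8,3) = 56; favorable 560 - 56 = 504; P = 9/10; answer 9/10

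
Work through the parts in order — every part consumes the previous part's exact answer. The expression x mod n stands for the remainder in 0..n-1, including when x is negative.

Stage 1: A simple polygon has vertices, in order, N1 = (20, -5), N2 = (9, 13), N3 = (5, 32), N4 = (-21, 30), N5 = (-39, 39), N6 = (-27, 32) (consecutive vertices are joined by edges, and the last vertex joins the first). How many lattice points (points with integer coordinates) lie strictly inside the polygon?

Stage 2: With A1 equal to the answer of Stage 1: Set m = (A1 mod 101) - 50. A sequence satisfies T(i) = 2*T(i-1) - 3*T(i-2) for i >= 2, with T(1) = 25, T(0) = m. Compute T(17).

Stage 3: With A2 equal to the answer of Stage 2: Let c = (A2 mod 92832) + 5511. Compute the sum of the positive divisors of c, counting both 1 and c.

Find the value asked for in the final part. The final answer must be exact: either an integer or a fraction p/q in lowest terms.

97216

Stage 1: cross terms: (20*13 - 9*-5)=305, (9*32 - 5*13)=223, (5*30 - -21*32)=822, (-21*39 - -39*30)=351, (-39*32 - -27*39)=-195, (-27*-5 - 20*32)=-505; twice the area = |1001| = 1001; area = 1001/2; boundary points = 1 + 1 + 2 + 9 + 1 + 1 = 15; strictly interior points = area - boundary/2 + 1 = 494; answer 494
Stage 2: A1 = 494; m = 40; T(2) = 2*(25) - 3*(40) = -70; iterating: T(2)=-70, T(3)=-215, T(4)=-220, T(5)=205, T(6)=1070, T(7)=1525, T(8)=-160, T(9)=-4895, T(10)=-9310, T(11)=-3935, T(12)=20060, T(13)=51925, T(14)=43670, T(15)=-68435, T(16)=-267880, T(17)=-330455; answer -330455
Stage 3: A2 = -330455; c = 46384; 46384 = 2^4 * 13 * 223; sigma = (1 + 2 + 4 + 8 + 16) * (1 + 13) * (1 + 223) = 31 * 14 * 224 = 97216; answer 97216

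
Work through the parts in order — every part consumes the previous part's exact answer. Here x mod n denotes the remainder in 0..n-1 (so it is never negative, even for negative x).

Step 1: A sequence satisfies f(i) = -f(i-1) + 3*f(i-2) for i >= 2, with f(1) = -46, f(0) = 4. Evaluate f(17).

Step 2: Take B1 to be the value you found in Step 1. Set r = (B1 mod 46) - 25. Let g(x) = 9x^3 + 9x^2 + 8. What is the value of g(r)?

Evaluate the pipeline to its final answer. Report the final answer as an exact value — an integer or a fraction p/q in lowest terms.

1358

Step 1: f(2) = -1*(-46) + 3*(4) = 58; iterating: f(2)=58, f(3)=-196, f(4)=370, f(5)=-958, f(6)=2068, f(7)=-4942, f(8)=11146, f(9)=-25972, f(10)=59410, f(11)=-137326, f(12)=315556, f(13)=-727534, f(14)=1674202, f(15)=-3856804, f(16)=8879410, f(17)=-20449822; answer -20449822
Step 2: B1 = -20449822; r = 5; 9*(5)^3 + 9*(5)^2 + 8 = (1125) + (225) + (8) = 1358; answer 1358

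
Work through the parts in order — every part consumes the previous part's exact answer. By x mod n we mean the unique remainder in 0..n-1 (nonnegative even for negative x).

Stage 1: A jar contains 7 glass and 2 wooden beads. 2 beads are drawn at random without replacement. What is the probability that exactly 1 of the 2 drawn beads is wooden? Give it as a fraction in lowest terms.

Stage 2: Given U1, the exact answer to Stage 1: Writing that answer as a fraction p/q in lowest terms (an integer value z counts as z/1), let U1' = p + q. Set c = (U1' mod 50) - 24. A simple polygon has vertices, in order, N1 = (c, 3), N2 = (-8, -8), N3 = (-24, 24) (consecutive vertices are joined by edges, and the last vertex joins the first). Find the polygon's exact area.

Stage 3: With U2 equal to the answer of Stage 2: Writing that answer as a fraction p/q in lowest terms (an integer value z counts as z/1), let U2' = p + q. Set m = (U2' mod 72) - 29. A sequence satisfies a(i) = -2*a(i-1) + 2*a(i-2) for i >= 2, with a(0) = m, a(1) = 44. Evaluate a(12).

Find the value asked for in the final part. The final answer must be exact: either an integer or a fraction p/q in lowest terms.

Stage 1: total draws C(9,2) = 36; favorable C(2,1)*C(7,1) = 14; P = 7/18; answer 7/18
Stage 2: U1 = 7/18; threaded value p + q = 25; c = 1; cross terms: (1*-8 - -8*3)=16, (-8*24 - -24*-8)=-384, (-24*3 - 1*24)=-96; twice the area = |-464| = 464; area = 232; answer 232
Stage 3: U2 = 232; threaded value p + q = 233; m = -12; a(2) = -2*(44) + 2*(-12) = -112; iterating: a(2)=-112, a(3)=312, a(4)=-848, a(5)=2320, a(6)=-6336, a(7)=17312, a(8)=-47296, a(9)=129216, a(10)=-353024, a(11)=964480, a(12)=-2635008; answer -2635008

-2635008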